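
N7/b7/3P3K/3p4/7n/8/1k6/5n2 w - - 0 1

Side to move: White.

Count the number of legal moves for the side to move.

White to move; king on h6.
In check: no.
Legal moves: Nc7, Nb6, Kh7, Kg7, Kh5, Kg5, d7.
Count: 7.

7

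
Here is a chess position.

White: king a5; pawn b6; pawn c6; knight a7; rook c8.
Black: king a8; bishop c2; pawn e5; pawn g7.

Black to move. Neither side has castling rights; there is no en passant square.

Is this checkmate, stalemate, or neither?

checkmate

Black to move; black king on a8.
In check: yes, from the white rook on c8.
King squares — a7: attacked by Pb6; b7: attacked by Pc6; b8: attacked by Rc8.
Legal moves for Black: none.
In check with no legal moves → checkmate.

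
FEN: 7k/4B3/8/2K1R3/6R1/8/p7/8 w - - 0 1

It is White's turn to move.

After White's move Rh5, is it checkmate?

yes

After Rh5: black king on h8; in check: yes, from the white rook on h5.
King squares — g7: attacked by Rg4; h7: attacked by Rh5; g8: attacked by Rg4.
Black has no legal moves → checkmate.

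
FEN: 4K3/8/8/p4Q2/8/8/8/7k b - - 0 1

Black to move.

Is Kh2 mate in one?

no

After Kh2: white king on e8; in check: no.
White is not in check, so this cannot be checkmate.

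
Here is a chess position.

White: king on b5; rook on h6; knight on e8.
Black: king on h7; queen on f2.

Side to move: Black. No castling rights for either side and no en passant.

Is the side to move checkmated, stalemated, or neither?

Black to move; black king on h7.
In check: yes, from the white rook on h6.
Legal moves for Black: Kg8, Kxh6.
Black is in check but has 2 legal moves → neither.

neither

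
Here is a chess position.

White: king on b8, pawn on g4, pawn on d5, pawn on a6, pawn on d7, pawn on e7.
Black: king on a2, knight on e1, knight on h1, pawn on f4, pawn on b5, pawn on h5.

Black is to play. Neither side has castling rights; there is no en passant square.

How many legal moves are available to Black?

Black to move; king on a2.
In check: no.
Legal moves: Kb3, Ka3, Kb2, Kb1, Ka1, Ng3, Nf2, Nf3, Nd3, Ng2, Nc2, hxg4, h4, b4, f3.
Count: 15.

15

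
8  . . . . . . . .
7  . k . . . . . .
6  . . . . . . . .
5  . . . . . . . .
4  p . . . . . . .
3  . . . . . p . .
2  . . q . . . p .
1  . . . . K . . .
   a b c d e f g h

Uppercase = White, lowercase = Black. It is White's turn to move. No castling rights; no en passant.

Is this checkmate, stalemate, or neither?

White to move; white king on e1.
In check: no.
King squares — d1: attacked by Qc2; f1: attacked by Pg2; d2: attacked by Qc2; e2: attacked by Qc2; f2: attacked by Qc2.
Legal moves for White: none.
Not in check and no legal moves → stalemate.

stalemate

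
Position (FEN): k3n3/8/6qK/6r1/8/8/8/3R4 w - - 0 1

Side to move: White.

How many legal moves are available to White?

White to move; king on h6.
In check: yes, from the black queen on g6.
Legal moves: none.
Count: 0.

0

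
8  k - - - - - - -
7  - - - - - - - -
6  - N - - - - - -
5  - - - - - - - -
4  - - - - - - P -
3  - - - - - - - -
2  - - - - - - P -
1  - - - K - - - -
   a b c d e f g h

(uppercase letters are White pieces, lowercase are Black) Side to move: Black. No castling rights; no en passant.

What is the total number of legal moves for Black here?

Black to move; king on a8.
In check: yes, from the white knight on b6.
Legal moves: Kb8, Kb7, Ka7.
Count: 3.

3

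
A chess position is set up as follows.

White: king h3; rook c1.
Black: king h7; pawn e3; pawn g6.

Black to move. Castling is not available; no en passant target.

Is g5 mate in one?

no

After g5: white king on h3; in check: no.
White is not in check, so this cannot be checkmate.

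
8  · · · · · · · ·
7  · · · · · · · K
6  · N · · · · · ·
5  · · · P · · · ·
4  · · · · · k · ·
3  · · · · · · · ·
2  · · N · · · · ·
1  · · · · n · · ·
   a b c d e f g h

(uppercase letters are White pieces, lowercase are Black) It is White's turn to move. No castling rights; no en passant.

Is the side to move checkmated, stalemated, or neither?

neither

White to move; white king on h7.
In check: no.
Legal moves for White: Kh8, Kg8, Kg7, Kh6, Kg6, Nc8, Na8, Nd7, Nc4, Na4, Nd4, Nb4, Ne3, Na3, Nxe1, Na1, d6.
White has 17 legal moves and is not in check → neither.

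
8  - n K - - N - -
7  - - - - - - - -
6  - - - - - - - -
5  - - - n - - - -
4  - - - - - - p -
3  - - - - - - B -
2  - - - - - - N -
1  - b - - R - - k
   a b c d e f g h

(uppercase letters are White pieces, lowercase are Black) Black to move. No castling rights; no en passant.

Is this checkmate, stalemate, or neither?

neither

Black to move; black king on h1.
In check: yes, from the white rook on e1.
King squares — g1: attacked by Re1; g2: available; h2: attacked by Bg3.
Legal moves for Black: Kxg2.
Black is in check but has 1 legal move → neither.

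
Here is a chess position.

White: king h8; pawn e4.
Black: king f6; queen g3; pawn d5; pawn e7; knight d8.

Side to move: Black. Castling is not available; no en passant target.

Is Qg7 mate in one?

yes

After Qg7: white king on h8; in check: yes, from the black queen on g7.
King squares — g7: attacked by Kf6; h7: attacked by Qg7; g8: attacked by Qg7.
White has no legal moves → checkmate.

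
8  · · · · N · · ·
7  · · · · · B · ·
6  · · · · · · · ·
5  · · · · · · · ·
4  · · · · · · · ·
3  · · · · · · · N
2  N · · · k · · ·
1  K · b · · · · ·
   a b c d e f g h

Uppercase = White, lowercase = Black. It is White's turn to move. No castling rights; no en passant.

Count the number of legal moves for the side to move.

19

White to move; king on a1.
In check: no.
Legal moves: Ng7, Nc7, Nf6, Nd6, Bg8, Bg6, Be6, Bh5+, Bd5, Bc4+, Bb3, Ng5, Nf4+, Nf2, Ng1+, Nb4, Nc3+, Nxc1+, Kb1.
Count: 19.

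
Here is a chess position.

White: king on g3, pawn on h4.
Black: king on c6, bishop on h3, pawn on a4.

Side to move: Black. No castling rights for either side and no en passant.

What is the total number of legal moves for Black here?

Black to move; king on c6.
In check: no.
Legal moves: Kd7, Kc7, Kb7, Kd6, Kb6, Kd5, Kc5, Kb5, Bc8, Bd7, Be6, Bf5, Bg4, Bg2, Bf1, a3.
Count: 16.

16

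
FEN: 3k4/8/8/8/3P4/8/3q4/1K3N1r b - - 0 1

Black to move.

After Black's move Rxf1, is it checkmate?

yes

After Rxf1: white king on b1; in check: yes, from the black rook on f1.
King squares — a1: attacked by Rf1; c1: attacked by Rf1; a2: attacked by Qd2; b2: attacked by Qd2; c2: attacked by Qd2.
White has no legal moves → checkmate.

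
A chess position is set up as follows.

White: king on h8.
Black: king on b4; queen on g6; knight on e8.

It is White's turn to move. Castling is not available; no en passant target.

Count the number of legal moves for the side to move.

White to move; king on h8.
In check: no.
Legal moves: none.
Count: 0.

0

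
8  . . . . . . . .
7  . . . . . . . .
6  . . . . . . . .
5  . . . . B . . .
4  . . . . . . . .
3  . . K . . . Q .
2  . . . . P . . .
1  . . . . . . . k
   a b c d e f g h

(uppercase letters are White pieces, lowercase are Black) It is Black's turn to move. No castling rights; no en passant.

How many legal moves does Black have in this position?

0

Black to move; king on h1.
In check: no.
Legal moves: none.
Count: 0.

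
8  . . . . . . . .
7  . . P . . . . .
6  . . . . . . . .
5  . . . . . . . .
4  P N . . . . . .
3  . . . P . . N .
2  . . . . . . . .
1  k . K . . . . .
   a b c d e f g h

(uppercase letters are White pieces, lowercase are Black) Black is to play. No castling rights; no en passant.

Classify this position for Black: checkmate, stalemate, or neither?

Black to move; black king on a1.
In check: no.
King squares — b1: attacked by Kc1; a2: attacked by Nb4; b2: attacked by Kc1.
Legal moves for Black: none.
Not in check and no legal moves → stalemate.

stalemate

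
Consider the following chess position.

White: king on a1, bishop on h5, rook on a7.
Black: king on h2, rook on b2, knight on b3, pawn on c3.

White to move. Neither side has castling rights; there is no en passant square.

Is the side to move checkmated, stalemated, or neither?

White to move; white king on a1.
In check: yes, from the black knight on b3.
King squares — b1: attacked by Rb2; a2: attacked by Rb2; b2: attacked by Pc3.
Legal moves for White: none.
In check with no legal moves → checkmate.

checkmate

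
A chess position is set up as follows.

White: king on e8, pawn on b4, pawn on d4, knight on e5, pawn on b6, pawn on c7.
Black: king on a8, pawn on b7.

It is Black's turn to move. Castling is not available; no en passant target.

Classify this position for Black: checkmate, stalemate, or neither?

Black to move; black king on a8.
In check: no.
King squares — a7: attacked by Pb6; b7: own pawn; b8: attacked by Pc7.
Legal moves for Black: none.
Not in check and no legal moves → stalemate.

stalemate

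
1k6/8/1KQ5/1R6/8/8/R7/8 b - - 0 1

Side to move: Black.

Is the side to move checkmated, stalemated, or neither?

Black to move; black king on b8.
In check: no.
King squares — a7: attacked by Ra2; b7: attacked by Kb6; c7: attacked by Kb6; a8: attacked by Ra2; c8: attacked by Qc6.
Legal moves for Black: none.
Not in check and no legal moves → stalemate.

stalemate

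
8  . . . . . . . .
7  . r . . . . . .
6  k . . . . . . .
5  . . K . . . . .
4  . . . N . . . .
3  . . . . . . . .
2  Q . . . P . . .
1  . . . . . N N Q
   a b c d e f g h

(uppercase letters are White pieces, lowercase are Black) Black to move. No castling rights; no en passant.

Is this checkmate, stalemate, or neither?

Black to move; black king on a6.
In check: yes, from the white queen on a2.
King squares — a5: attacked by Qa2; b5: attacked by Nd4; b6: attacked by Kc5; a7: attacked by Qa2; b7: own rook.
Legal moves for Black: none.
In check with no legal moves → checkmate.

checkmate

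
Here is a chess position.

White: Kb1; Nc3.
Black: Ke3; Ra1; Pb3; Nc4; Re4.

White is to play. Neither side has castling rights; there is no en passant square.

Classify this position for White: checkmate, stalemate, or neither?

neither

White to move; white king on b1.
In check: yes, from the black rook on a1.
Legal moves for White: Kxa1.
White is in check but has 1 legal move → neither.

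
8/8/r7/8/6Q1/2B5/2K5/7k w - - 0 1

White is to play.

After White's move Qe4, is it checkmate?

After Qe4: black king on h1; in check: yes, from the white queen on e4.
Black has 2 legal replies: Kh2, Kg1.
In check but a legal move exists → not checkmate.

no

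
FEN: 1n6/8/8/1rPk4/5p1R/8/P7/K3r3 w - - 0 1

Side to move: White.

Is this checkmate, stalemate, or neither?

checkmate

White to move; white king on a1.
In check: yes, from the black rook on e1.
King squares — b1: attacked by Re1; a2: own pawn; b2: attacked by Rb5.
Legal moves for White: none.
In check with no legal moves → checkmate.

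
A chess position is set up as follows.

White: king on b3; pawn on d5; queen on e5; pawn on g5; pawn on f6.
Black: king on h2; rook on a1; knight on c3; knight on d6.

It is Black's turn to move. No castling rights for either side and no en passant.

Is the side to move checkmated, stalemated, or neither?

Black to move; black king on h2.
In check: yes, from the white queen on e5.
Legal moves for Black: Kh3, Kg2, Kh1, Kg1.
Black is in check but has 4 legal moves → neither.

neither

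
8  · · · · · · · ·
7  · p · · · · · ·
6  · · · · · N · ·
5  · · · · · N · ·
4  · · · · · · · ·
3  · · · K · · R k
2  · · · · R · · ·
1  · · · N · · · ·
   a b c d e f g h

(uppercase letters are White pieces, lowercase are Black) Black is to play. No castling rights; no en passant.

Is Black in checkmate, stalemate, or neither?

Black to move; black king on h3.
In check: yes, from the white rook on g3.
King squares — g2: attacked by Re2; h2: attacked by Re2; g3: attacked by Nf5; g4: attacked by Rg3; h4: attacked by Nf5.
Legal moves for Black: none.
In check with no legal moves → checkmate.

checkmate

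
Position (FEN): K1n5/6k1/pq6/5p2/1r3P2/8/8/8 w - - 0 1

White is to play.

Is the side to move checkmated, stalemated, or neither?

White to move; white king on a8.
In check: no.
King squares — a7: attacked by Qb6; b7: attacked by Qb6; b8: attacked by Qb6.
Legal moves for White: none.
Not in check and no legal moves → stalemate.

stalemate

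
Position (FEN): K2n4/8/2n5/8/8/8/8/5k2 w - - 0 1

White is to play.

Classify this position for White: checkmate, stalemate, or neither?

White to move; white king on a8.
In check: no.
King squares — a7: attacked by Nc6; b7: attacked by Nd8; b8: attacked by Nc6.
Legal moves for White: none.
Not in check and no legal moves → stalemate.

stalemate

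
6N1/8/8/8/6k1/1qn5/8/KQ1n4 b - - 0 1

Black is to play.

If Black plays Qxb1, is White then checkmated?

yes

After Qxb1: white king on a1; in check: yes, from the black queen on b1.
King squares — b1: attacked by Nc3; a2: attacked by Qb1; b2: attacked by Qb1.
White has no legal moves → checkmate.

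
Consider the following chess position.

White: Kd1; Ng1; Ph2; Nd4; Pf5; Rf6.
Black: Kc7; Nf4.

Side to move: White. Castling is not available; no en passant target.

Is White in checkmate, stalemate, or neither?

neither

White to move; white king on d1.
In check: no.
Legal moves for White include: Rf8, Rf7+, Rh6, Rg6, Re6, Rd6, Rc6+, Rb6, Ra6, Ne6+, Nc6, Nb5+, Ndf3, Nb3, Nde2, Nc2, Nh3, Ngf3, ... (list truncated; more exist).
White has legal moves and is not in check → neither.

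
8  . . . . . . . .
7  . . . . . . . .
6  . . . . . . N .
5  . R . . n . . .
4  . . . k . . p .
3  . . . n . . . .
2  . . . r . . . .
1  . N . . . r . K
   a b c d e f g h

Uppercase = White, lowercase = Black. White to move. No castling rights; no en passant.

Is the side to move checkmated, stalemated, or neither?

checkmate

White to move; white king on h1.
In check: yes, from the black rook on f1.
King squares — g1: attacked by Rf1; g2: attacked by Rd2; h2: attacked by Rd2.
Legal moves for White: none.
In check with no legal moves → checkmate.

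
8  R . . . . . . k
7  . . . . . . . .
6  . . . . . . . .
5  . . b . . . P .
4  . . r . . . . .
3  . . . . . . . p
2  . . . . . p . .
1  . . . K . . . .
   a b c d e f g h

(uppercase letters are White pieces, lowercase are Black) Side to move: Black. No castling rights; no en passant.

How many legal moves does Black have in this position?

Black to move; king on h8.
In check: yes, from the white rook on a8.
Legal moves: Kh7, Kg7, Bf8.
Count: 3.

3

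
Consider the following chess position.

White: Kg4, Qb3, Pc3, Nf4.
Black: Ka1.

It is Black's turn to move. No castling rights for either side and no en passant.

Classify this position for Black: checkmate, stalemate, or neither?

stalemate

Black to move; black king on a1.
In check: no.
King squares — b1: attacked by Qb3; a2: attacked by Qb3; b2: attacked by Qb3.
Legal moves for Black: none.
Not in check and no legal moves → stalemate.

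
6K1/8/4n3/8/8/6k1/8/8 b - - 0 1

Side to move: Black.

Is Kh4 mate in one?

After Kh4: white king on g8; in check: no.
White is not in check, so this cannot be checkmate.

no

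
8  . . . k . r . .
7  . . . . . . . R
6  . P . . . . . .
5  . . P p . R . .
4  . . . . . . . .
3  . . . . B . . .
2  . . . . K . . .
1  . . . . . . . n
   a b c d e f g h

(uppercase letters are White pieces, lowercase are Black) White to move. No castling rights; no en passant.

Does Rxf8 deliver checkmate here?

yes

After Rxf8: black king on d8; in check: yes, from the white rook on f8.
King squares — c7: attacked by Pb6; d7: attacked by Rh7; e7: attacked by Rh7; c8: attacked by Rf8; e8: attacked by Rf8.
Black has no legal moves → checkmate.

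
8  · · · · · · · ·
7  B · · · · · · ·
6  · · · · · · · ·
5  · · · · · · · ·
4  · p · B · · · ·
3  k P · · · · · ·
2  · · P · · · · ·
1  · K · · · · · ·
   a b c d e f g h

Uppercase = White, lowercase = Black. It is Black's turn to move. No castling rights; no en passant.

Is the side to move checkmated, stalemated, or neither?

Black to move; black king on a3.
In check: no.
King squares — a2: attacked by Kb1; b2: attacked by Kb1; b3: attacked by Pc2; a4: attacked by Pb3; b4: own pawn.
Legal moves for Black: none.
Not in check and no legal moves → stalemate.

stalemate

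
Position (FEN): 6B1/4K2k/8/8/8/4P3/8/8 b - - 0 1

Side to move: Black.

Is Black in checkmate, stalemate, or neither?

Black to move; black king on h7.
In check: yes, from the white bishop on g8.
King squares — g6: available; h6: available; g7: available; g8: available; h8: available.
Legal moves for Black: Kh8, Kxg8, Kg7, Kh6, Kg6.
Black is in check but has 5 legal moves → neither.

neither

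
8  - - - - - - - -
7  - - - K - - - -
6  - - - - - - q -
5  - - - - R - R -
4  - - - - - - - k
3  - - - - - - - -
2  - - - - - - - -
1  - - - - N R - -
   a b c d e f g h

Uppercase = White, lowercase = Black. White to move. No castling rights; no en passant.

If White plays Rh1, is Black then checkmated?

yes

After Rh1: black king on h4; in check: yes, from the white rook on h1.
King squares — g3: attacked by Rg5; h3: attacked by Rh1; g4: attacked by Rg5; g5: attacked by Re5; h5: attacked by Rh1.
Black has no legal moves → checkmate.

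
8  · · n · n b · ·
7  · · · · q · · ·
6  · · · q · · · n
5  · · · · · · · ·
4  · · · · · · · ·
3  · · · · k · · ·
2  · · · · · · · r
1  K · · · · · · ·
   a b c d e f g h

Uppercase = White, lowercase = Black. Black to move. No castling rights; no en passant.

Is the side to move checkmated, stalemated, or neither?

neither

Black to move; black king on e3.
In check: no.
Legal moves for Black include: Bg7+, Ng7, Nc7, Nf6, Na7, Nb6, Qed8, Qh7, Qg7+, Qf7, Qed7, Qec7, Qb7, Qa7+, Qef6+, Qee6, Qg5, Qee5+, ... (list truncated; more exist).
Black has legal moves and is not in check → neither.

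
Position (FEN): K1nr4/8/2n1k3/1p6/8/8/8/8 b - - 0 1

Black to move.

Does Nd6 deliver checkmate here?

After Nd6: white king on a8; in check: yes, from the black rook on d8.
King squares — a7: attacked by Nc6; b7: attacked by Nd6; b8: attacked by Nc6.
White has no legal moves → checkmate.

yes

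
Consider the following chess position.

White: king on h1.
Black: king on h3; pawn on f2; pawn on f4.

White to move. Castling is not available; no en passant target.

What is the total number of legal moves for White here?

White to move; king on h1.
In check: no.
Legal moves: none.
Count: 0.

0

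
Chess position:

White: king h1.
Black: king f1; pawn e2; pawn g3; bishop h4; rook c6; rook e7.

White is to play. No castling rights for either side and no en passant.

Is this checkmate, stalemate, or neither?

White to move; white king on h1.
In check: no.
King squares — g1: attacked by Kf1; g2: attacked by Kf1; h2: attacked by Pg3.
Legal moves for White: none.
Not in check and no legal moves → stalemate.

stalemate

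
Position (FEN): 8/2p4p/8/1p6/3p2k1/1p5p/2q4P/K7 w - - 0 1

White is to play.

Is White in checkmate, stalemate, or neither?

White to move; white king on a1.
In check: no.
King squares — b1: attacked by Qc2; a2: attacked by Qc2; b2: attacked by Qc2.
Legal moves for White: none.
Not in check and no legal moves → stalemate.

stalemate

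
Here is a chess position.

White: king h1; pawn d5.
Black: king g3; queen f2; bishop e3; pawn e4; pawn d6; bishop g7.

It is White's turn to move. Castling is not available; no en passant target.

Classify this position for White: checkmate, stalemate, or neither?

stalemate

White to move; white king on h1.
In check: no.
King squares — g1: attacked by Qf2; g2: attacked by Qf2; h2: attacked by Qf2.
Legal moves for White: none.
Not in check and no legal moves → stalemate.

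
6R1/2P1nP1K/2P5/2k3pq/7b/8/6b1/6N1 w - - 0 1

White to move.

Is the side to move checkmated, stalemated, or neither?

neither

White to move; white king on h7.
In check: yes, from the black queen on h5.
King squares — g6: attacked by Qh5; h6: attacked by Qh5; g7: available; g8: own rook; h8: attacked by Qh5.
Legal moves for White: Kg7.
White is in check but has 1 legal move → neither.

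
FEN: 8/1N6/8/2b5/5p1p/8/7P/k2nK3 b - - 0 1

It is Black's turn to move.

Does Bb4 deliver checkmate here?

no

After Bb4: white king on e1; in check: yes, from the black bishop on b4.
White has 3 legal replies: Ke2, Kf1, Kxd1.
In check but a legal move exists → not checkmate.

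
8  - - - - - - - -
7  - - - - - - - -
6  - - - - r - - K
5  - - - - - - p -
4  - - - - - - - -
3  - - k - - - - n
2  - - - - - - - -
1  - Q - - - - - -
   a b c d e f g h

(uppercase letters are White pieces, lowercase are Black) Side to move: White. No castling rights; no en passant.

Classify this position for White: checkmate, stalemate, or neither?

White to move; white king on h6.
In check: yes, from the black rook on e6.
Legal moves for White: Kh7, Kg7, Kh5, Qg6.
White is in check but has 4 legal moves → neither.

neither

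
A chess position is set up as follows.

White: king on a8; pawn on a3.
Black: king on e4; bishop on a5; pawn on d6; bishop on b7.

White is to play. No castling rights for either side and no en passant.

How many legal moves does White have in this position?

3

White to move; king on a8.
In check: yes, from the black bishop on b7.
Legal moves: Kb8, Kxb7, Ka7.
Count: 3.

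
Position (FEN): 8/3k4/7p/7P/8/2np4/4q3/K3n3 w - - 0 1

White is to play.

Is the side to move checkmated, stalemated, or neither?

White to move; white king on a1.
In check: no.
King squares — b1: attacked by Nc3; a2: attacked by Qe2; b2: attacked by Qe2.
Legal moves for White: none.
Not in check and no legal moves → stalemate.

stalemate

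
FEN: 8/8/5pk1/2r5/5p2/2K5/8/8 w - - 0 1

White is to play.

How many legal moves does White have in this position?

6

White to move; king on c3.
In check: yes, from the black rook on c5.
Legal moves: Kd4, Kb4, Kd3, Kb3, Kd2, Kb2.
Count: 6.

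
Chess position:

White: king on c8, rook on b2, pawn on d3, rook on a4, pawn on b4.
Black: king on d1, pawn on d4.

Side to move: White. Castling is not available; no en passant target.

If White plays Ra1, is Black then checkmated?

yes

After Ra1: black king on d1; in check: yes, from the white rook on a1.
King squares — c1: attacked by Ra1; e1: attacked by Ra1; c2: attacked by Rb2; d2: attacked by Rb2; e2: attacked by Rb2.
Black has no legal moves → checkmate.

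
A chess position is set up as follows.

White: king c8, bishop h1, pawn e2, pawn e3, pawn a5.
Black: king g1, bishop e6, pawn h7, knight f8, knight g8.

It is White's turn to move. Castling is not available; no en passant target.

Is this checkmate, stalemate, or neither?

White to move; white king on c8.
In check: yes, from the black bishop on e6.
King squares — b7: available; c7: available; d7: attacked by Be6; b8: available; d8: available.
Legal moves for White: Kd8, Kb8, Kc7, Kb7.
White is in check but has 4 legal moves → neither.

neither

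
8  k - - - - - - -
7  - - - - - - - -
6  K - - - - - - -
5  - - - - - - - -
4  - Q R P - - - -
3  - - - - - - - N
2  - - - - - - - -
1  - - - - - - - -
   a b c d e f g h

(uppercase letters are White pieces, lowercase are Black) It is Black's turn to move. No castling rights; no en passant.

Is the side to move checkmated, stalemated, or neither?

Black to move; black king on a8.
In check: no.
King squares — a7: attacked by Ka6; b7: attacked by Qb4; b8: attacked by Qb4.
Legal moves for Black: none.
Not in check and no legal moves → stalemate.

stalemate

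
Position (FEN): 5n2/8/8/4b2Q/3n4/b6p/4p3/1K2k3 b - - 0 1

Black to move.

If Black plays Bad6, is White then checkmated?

After Bad6: white king on b1; in check: no.
White is not in check, so this cannot be checkmate.

no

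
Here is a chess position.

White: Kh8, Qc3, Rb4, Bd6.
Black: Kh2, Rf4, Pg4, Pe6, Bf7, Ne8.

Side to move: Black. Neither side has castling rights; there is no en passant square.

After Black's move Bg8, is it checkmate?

no

After Bg8: white king on h8; in check: no.
White is not in check, so this cannot be checkmate.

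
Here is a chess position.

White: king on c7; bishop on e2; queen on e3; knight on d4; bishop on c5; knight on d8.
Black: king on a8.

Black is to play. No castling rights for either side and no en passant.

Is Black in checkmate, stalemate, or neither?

Black to move; black king on a8.
In check: no.
King squares — a7: attacked by Bc5; b7: attacked by Kc7; b8: attacked by Kc7.
Legal moves for Black: none.
Not in check and no legal moves → stalemate.

stalemate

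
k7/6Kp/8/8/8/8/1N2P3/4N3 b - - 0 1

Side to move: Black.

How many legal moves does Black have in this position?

Black to move; king on a8.
In check: no.
Legal moves: Kb8, Kb7, Ka7, h6, h5.
Count: 5.

5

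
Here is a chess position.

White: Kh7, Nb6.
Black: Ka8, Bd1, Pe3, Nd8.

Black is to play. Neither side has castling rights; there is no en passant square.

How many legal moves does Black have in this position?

3

Black to move; king on a8.
In check: yes, from the white knight on b6.
Legal moves: Kb8, Kb7, Ka7.
Count: 3.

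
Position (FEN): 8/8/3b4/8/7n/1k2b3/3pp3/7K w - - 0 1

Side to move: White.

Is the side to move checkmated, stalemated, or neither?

White to move; white king on h1.
In check: no.
King squares — g1: attacked by Be3; g2: attacked by Nh4; h2: attacked by Bd6.
Legal moves for White: none.
Not in check and no legal moves → stalemate.

stalemate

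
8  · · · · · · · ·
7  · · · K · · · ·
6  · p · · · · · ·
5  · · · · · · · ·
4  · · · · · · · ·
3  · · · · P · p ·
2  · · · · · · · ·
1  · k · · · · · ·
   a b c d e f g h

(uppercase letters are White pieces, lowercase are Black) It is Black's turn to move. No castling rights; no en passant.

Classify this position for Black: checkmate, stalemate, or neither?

neither

Black to move; black king on b1.
In check: no.
Legal moves for Black: Kc2, Kb2, Ka2, Kc1, Ka1, b5, g2.
Black has 7 legal moves and is not in check → neither.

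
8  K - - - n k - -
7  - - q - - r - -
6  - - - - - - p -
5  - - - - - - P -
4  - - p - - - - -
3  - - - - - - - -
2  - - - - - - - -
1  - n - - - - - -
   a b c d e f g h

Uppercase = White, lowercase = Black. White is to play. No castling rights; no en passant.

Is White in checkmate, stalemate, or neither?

White to move; white king on a8.
In check: no.
King squares — a7: attacked by Qc7; b7: attacked by Qc7; b8: attacked by Qc7.
Legal moves for White: none.
Not in check and no legal moves → stalemate.

stalemate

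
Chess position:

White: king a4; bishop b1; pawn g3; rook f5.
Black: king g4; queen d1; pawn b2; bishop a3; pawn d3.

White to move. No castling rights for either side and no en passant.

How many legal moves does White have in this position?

4

White to move; king on a4.
In check: yes, from the black queen on d1.
Legal moves: Kb5, Ka5, Kxa3, Bc2.
Count: 4.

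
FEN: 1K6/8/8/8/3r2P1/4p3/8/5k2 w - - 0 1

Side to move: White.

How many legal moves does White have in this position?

White to move; king on b8.
In check: no.
Legal moves: Kc8, Ka8, Kc7, Kb7, Ka7, g5.
Count: 6.

6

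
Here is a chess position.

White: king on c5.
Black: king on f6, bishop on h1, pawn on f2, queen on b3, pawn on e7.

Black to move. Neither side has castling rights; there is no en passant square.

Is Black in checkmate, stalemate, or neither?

Black to move; black king on f6.
In check: no.
Legal moves for Black include: Kg7, Kf7, Kg6, Ke6, Kg5, Kf5, Ke5, Qg8, Qb8, Qf7, Qb7, Qe6, Qb6+, Qd5+, Qb5+, Qc4+, Qb4+, Qa4, ... (list truncated; more exist).
Black has legal moves and is not in check → neither.

neither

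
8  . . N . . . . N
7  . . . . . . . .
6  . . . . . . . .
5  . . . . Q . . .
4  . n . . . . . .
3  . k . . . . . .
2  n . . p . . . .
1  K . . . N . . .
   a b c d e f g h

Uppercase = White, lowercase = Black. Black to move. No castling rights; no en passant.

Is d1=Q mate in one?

After d1=Q: white king on a1; in check: yes, from the black queen on d1.
King squares — b1: attacked by Qd1; a2: attacked by Kb3; b2: attacked by Kb3.
White has no legal moves → checkmate.

yes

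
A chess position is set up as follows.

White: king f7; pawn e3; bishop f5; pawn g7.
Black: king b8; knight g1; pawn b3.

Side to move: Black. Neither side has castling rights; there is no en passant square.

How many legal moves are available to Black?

8

Black to move; king on b8.
In check: no.
Legal moves: Ka8, Kc7, Kb7, Ka7, Nh3, Nf3, Ne2, b2.
Count: 8.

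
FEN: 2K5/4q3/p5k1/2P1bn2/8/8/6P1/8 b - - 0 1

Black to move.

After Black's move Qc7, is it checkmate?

yes

After Qc7: white king on c8; in check: yes, from the black queen on c7.
King squares — b7: attacked by Qc7; c7: attacked by Be5; d7: attacked by Qc7; b8: attacked by Qc7; d8: attacked by Qc7.
White has no legal moves → checkmate.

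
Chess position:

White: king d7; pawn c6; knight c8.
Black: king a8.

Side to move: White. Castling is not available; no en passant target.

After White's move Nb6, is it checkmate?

After Nb6: black king on a8; in check: yes, from the white knight on b6.
Black has 2 legal replies: Kb8, Ka7.
In check but a legal move exists → not checkmate.

no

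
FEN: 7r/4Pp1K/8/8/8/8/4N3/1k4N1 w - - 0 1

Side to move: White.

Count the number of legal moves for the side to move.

White to move; king on h7.
In check: yes, from the black rook on h8.
Legal moves: Kxh8, Kg7.
Count: 2.

2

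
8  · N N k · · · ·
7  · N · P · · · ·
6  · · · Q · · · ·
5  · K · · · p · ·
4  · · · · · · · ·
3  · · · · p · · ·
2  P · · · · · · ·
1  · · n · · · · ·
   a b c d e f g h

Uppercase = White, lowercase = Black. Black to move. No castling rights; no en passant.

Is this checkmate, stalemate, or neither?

Black to move; black king on d8.
In check: yes, from the white knight on b7.
King squares — c7: attacked by Qd6; d7: attacked by Qd6; e7: attacked by Qd6; c8: attacked by Pd7; e8: attacked by Pd7.
Legal moves for Black: none.
In check with no legal moves → checkmate.

checkmate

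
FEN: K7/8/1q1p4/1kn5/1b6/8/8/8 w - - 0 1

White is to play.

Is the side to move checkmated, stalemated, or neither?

White to move; white king on a8.
In check: no.
King squares — a7: attacked by Qb6; b7: attacked by Nc5; b8: attacked by Qb6.
Legal moves for White: none.
Not in check and no legal moves → stalemate.

stalemate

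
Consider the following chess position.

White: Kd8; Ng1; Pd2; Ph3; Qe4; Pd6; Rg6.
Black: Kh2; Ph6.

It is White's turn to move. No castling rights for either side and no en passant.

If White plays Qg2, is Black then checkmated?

After Qg2: black king on h2; in check: yes, from the white queen on g2.
King squares — g1: attacked by Qg2; h1: attacked by Qg2; g2: attacked by Rg6; g3: attacked by Qg2; h3: attacked by Ng1.
Black has no legal moves → checkmate.

yes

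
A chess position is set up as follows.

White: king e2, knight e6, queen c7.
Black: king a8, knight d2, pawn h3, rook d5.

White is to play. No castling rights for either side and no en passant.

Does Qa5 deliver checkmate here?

After Qa5: black king on a8; in check: yes, from the white queen on a5.
Black has 3 legal replies: Kb8, Kb7, Rxa5.
In check but a legal move exists → not checkmate.

no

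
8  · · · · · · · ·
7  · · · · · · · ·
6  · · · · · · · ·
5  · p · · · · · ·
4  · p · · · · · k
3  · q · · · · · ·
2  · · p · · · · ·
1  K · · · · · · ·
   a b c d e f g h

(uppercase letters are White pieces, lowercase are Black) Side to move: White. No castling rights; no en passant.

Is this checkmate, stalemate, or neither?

White to move; white king on a1.
In check: no.
King squares — b1: attacked by Pc2; a2: attacked by Qb3; b2: attacked by Qb3.
Legal moves for White: none.
Not in check and no legal moves → stalemate.

stalemate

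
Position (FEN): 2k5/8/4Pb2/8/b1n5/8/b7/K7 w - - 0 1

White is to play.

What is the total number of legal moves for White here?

White to move; king on a1.
In check: yes, from the black bishop on f6.
Legal moves: Kxa2.
Count: 1.

1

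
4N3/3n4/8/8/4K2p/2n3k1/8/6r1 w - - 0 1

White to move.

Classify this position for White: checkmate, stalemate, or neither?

White to move; white king on e4.
In check: yes, from the black knight on c3.
King squares — d3: available; e3: available; f3: attacked by Kg3; d4: available; f4: attacked by Kg3; d5: attacked by Nc3; e5: attacked by Nd7; f5: available.
Legal moves for White: Kf5, Kd4, Ke3, Kd3.
White is in check but has 4 legal moves → neither.

neither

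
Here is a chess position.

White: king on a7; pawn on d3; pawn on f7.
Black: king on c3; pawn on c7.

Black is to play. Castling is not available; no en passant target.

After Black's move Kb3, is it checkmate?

After Kb3: white king on a7; in check: no.
White is not in check, so this cannot be checkmate.

no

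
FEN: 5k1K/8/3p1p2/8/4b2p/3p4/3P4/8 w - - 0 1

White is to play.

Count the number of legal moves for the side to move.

White to move; king on h8.
In check: no.
Legal moves: none.
Count: 0.

0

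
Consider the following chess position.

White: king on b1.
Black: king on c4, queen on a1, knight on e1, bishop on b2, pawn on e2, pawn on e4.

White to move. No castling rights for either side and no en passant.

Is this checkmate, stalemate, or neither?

White to move; white king on b1.
In check: yes, from the black queen on a1.
King squares — a1: attacked by Bb2; c1: attacked by Qa1; a2: attacked by Qa1; b2: attacked by Qa1; c2: attacked by Ne1.
Legal moves for White: none.
In check with no legal moves → checkmate.

checkmate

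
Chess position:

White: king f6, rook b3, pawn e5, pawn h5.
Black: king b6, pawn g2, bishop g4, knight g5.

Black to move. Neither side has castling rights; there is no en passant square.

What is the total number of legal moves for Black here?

6

Black to move; king on b6.
In check: yes, from the white rook on b3.
Legal moves: Kc7, Ka7, Kc6, Ka6, Kc5, Ka5.
Count: 6.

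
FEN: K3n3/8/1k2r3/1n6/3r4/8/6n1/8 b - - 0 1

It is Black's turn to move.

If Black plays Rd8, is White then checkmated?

yes

After Rd8: white king on a8; in check: yes, from the black rook on d8.
King squares — a7: attacked by Nb5; b7: attacked by Kb6; b8: attacked by Rd8.
White has no legal moves → checkmate.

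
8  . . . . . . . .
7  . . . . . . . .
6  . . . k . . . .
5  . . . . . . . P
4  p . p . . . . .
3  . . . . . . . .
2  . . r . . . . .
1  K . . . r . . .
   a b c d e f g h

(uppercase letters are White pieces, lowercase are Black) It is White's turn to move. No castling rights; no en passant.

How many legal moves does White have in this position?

0

White to move; king on a1.
In check: yes, from the black rook on e1.
Legal moves: none.
Count: 0.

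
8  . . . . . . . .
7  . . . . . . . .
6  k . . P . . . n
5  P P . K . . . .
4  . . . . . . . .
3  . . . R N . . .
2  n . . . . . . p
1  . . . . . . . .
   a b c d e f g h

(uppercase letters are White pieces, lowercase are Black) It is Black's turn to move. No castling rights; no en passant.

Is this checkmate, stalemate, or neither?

Black to move; black king on a6.
In check: yes, from the white pawn on b5.
King squares — a5: available; b5: available; b6: attacked by Pa5; a7: available; b7: available.
Legal moves for Black: Kb7, Ka7, Kxb5, Kxa5.
Black is in check but has 4 legal moves → neither.

neither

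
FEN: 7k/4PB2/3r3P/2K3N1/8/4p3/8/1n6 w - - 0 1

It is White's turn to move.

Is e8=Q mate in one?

After e8=Q: black king on h8; in check: yes, from the white queen on e8.
King squares — g7: attacked by Ph6; h7: attacked by Ng5; g8: attacked by Bf7.
Black has no legal moves → checkmate.

yes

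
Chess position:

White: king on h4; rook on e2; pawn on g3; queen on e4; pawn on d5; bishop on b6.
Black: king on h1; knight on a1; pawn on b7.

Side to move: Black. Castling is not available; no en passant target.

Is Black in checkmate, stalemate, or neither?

checkmate

Black to move; black king on h1.
In check: yes, from the white queen on e4.
King squares — g1: attacked by Bb6; g2: attacked by Re2; h2: attacked by Re2.
Legal moves for Black: none.
In check with no legal moves → checkmate.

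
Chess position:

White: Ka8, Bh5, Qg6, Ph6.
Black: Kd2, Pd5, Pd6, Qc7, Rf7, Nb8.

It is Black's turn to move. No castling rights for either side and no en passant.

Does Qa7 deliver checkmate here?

yes

After Qa7: white king on a8; in check: yes, from the black queen on a7.
King squares — a7: attacked by Rf7; b7: attacked by Qa7; b8: attacked by Qa7.
White has no legal moves → checkmate.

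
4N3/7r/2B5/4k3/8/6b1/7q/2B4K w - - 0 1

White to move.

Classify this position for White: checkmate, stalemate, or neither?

checkmate

White to move; white king on h1.
In check: yes, from the black queen on h2.
King squares — g1: attacked by Qh2; g2: attacked by Qh2; h2: attacked by Bg3.
Legal moves for White: none.
In check with no legal moves → checkmate.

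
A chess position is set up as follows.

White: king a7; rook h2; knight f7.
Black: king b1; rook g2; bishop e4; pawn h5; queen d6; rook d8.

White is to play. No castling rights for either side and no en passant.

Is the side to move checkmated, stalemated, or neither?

White to move; white king on a7.
In check: no.
Legal moves for White: Nh8, Nxd8, Nh6, Nxd6, Ng5, Ne5, Rxh5, Rh4, Rh3, Rxg2, Rh1+.
White has 11 legal moves and is not in check → neither.

neither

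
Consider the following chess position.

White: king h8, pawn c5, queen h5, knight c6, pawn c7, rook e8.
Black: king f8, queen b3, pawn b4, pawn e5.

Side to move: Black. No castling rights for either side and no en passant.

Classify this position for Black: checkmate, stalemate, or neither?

Black to move; black king on f8.
In check: yes, from the white rook on e8.
King squares — e7: attacked by Nc6; f7: attacked by Qh5; g7: attacked by Kh8; e8: attacked by Qh5; g8: attacked by Re8.
Legal moves for Black: none.
In check with no legal moves → checkmate.

checkmate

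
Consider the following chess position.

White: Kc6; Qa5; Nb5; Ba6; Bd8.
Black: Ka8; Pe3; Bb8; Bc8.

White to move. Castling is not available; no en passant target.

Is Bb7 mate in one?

yes

After Bb7: black king on a8; in check: yes, from the white queen on a5 and the white bishop on b7.
King squares — a7: attacked by Qa5; b7: attacked by Kc6; b8: own bishop.
Black has no legal moves → checkmate.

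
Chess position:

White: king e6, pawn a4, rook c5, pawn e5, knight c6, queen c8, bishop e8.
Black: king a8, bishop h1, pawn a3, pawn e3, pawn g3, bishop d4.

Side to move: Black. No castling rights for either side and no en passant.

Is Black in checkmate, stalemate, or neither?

checkmate

Black to move; black king on a8.
In check: yes, from the white queen on c8.
King squares — a7: attacked by Nc6; b7: attacked by Qc8; b8: attacked by Nc6.
Legal moves for Black: none.
In check with no legal moves → checkmate.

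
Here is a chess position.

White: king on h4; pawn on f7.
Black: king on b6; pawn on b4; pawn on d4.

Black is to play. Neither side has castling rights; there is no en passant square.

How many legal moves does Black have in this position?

Black to move; king on b6.
In check: no.
Legal moves: Kc7, Kb7, Ka7, Kc6, Ka6, Kc5, Kb5, Ka5, d3, b3.
Count: 10.

10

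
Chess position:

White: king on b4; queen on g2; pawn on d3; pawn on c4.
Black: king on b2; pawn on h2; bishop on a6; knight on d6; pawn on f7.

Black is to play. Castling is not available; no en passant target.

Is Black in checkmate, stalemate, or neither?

neither

Black to move; black king on b2.
In check: yes, from the white queen on g2.
King squares — a1: available; b1: available; c1: available; a2: attacked by Qg2; c2: attacked by Qg2; a3: attacked by Kb4; b3: attacked by Kb4; c3: attacked by Kb4.
Legal moves for Black: Kc1, Kb1, Ka1.
Black is in check but has 3 legal moves → neither.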